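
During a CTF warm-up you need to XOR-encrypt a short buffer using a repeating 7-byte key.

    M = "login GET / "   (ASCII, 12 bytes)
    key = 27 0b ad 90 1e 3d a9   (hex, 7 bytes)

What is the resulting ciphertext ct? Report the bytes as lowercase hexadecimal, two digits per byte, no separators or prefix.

The 7-byte key repeats, so the effective keystream is 27 0b ad 90 1e 3d a9 27 0b ad 90 1e.
byte 0: 6c xor 27 = 4b
byte 1: 6f xor 0b = 64
byte 2: 67 xor ad = ca
byte 3: 69 xor 90 = f9
byte 4: 6e xor 1e = 70
byte 5: 20 xor 3d = 1d
byte 6: 47 xor a9 = ee
byte 7: 45 xor 27 = 62
byte 8: 54 xor 0b = 5f
byte 9: 20 xor ad = 8d
byte 10: 2f xor 90 = bf
byte 11: 20 xor 1e = 3e

4b64caf9701dee625f8dbf3e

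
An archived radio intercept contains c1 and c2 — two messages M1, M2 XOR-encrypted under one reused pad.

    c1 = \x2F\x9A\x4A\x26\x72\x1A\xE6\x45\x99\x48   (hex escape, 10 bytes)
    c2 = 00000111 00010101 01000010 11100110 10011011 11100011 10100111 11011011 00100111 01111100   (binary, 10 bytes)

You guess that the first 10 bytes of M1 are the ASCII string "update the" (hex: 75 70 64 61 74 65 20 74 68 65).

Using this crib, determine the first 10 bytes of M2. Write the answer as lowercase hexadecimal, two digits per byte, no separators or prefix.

First, c1 ⊕ c2 = (M1 ⊕ K) ⊕ (M2 ⊕ K) = M1 ⊕ M2, so the key drops out. Then M2 = (M1 ⊕ M2) ⊕ M1 over the first 10 bytes.
byte 0: (2f ^ 07) ^ 75 = 28 ^ 75 = 5d
byte 1: (9a ^ 15) ^ 70 = 8f ^ 70 = ff
byte 2: (4a ^ 42) ^ 64 = 08 ^ 64 = 6c
byte 3: (26 ^ e6) ^ 61 = c0 ^ 61 = a1
byte 4: (72 ^ 9b) ^ 74 = e9 ^ 74 = 9d
byte 5: (1a ^ e3) ^ 65 = f9 ^ 65 = 9c
byte 6: (e6 ^ a7) ^ 20 = 41 ^ 20 = 61
byte 7: (45 ^ db) ^ 74 = 9e ^ 74 = ea
byte 8: (99 ^ 27) ^ 68 = be ^ 68 = d6
byte 9: (48 ^ 7c) ^ 65 = 34 ^ 65 = 51

5dff6ca19d9c61ead651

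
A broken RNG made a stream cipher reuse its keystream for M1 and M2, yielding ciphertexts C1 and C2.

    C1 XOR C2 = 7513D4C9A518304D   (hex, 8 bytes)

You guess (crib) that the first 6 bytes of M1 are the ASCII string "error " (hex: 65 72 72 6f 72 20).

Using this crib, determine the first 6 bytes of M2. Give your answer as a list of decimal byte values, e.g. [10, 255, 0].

Since C1 ⊕ C2 = M1 ⊕ M2, XORing with the guessed M1 bytes yields the corresponding M2 bytes: M2 = (C1 ⊕ C2) ⊕ M1.
01110101 xor 01100101 = 00010000
00010011 xor 01110010 = 01100001
11010100 xor 01110010 = 10100110
11001001 xor 01101111 = 10100110
10100101 xor 01110010 = 11010111
00011000 xor 00100000 = 00111000

[16, 97, 166, 166, 215, 56]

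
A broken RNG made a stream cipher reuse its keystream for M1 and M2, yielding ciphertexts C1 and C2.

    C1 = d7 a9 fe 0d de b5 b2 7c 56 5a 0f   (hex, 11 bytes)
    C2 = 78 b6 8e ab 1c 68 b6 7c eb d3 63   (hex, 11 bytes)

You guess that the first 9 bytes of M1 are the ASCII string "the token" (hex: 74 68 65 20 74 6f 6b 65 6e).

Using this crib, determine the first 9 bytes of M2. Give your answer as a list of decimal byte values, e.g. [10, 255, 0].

First, C1 ⊕ C2 = (M1 ⊕ K) ⊕ (M2 ⊕ K) = M1 ⊕ M2, so the key drops out. Then M2 = (M1 ⊕ M2) ⊕ M1 over the first 9 bytes.
byte 0: (d7 XOR 78) XOR 74 = af XOR 74 = db
byte 1: (a9 XOR b6) XOR 68 = 1f XOR 68 = 77
byte 2: (fe XOR 8e) XOR 65 = 70 XOR 65 = 15
byte 3: (0d XOR ab) XOR 20 = a6 XOR 20 = 86
byte 4: (de XOR 1c) XOR 74 = c2 XOR 74 = b6
byte 5: (b5 XOR 68) XOR 6f = dd XOR 6f = b2
byte 6: (b2 XOR b6) XOR 6b = 04 XOR 6b = 6f
byte 7: (7c XOR 7c) XOR 65 = 00 XOR 65 = 65
byte 8: (56 XOR eb) XOR 6e = bd XOR 6e = d3

[219, 119, 21, 134, 182, 178, 111, 101, 211]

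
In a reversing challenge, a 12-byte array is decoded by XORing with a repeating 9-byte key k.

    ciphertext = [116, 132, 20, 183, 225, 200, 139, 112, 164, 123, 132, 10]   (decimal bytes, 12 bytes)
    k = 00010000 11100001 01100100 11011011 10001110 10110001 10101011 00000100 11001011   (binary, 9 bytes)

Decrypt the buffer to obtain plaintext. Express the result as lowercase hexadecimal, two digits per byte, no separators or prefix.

6465706c6f7920746f6b656e

The 9-byte key repeats, so the effective keystream is 10 e1 64 db 8e b1 ab 04 cb 10 e1 64.
byte 0: 116 XOR  16 = 100
byte 1: 132 XOR 225 = 101
byte 2:  20 XOR 100 = 112
byte 3: 183 XOR 219 = 108
byte 4: 225 XOR 142 = 111
byte 5: 200 XOR 177 = 121
byte 6: 139 XOR 171 =  32
byte 7: 112 XOR   4 = 116
byte 8: 164 XOR 203 = 111
byte 9: 123 XOR  16 = 107
byte 10: 132 XOR 225 = 101
byte 11:  10 XOR 100 = 110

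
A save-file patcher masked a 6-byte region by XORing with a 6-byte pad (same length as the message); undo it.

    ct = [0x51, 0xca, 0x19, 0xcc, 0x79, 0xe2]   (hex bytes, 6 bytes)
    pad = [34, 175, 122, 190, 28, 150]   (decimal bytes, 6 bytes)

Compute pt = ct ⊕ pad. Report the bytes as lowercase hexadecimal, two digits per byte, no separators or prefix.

XOR is its own inverse, so applying the key byte-wise gives the result directly.
byte 0: 51 xor 22 = 73
byte 1: ca xor af = 65
byte 2: 19 xor 7a = 63
byte 3: cc xor be = 72
byte 4: 79 xor 1c = 65
byte 5: e2 xor 96 = 74

736563726574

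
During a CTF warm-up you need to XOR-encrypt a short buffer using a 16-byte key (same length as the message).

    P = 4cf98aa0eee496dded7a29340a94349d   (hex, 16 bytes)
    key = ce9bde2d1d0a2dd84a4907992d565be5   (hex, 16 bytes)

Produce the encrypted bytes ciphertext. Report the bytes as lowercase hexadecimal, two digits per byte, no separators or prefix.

8262548df3eebb05a7332ead27c26f78

XOR is its own inverse, so applying the key byte-wise gives the result directly.
01001100 ⊕ 11001110 = 10000010
11111001 ⊕ 10011011 = 01100010
10001010 ⊕ 11011110 = 01010100
10100000 ⊕ 00101101 = 10001101
11101110 ⊕ 00011101 = 11110011
11100100 ⊕ 00001010 = 11101110
10010110 ⊕ 00101101 = 10111011
11011101 ⊕ 11011000 = 00000101
11101101 ⊕ 01001010 = 10100111
01111010 ⊕ 01001001 = 00110011
00101001 ⊕ 00000111 = 00101110
00110100 ⊕ 10011001 = 10101101
00001010 ⊕ 00101101 = 00100111
10010100 ⊕ 01010110 = 11000010
00110100 ⊕ 01011011 = 01101111
10011101 ⊕ 11100101 = 01111000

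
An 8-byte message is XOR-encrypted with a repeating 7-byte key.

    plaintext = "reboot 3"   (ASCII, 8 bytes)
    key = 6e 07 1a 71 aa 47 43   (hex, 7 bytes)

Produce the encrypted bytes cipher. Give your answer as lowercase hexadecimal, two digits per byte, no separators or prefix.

The 7-byte key repeats, so the effective keystream is 6e 07 1a 71 aa 47 43 6e.
byte 0: 01110010 ⊕ 01101110 = 00011100
byte 1: 01100101 ⊕ 00000111 = 01100010
byte 2: 01100010 ⊕ 00011010 = 01111000
byte 3: 01101111 ⊕ 01110001 = 00011110
byte 4: 01101111 ⊕ 10101010 = 11000101
byte 5: 01110100 ⊕ 01000111 = 00110011
byte 6: 00100000 ⊕ 01000011 = 01100011
byte 7: 00110011 ⊕ 01101110 = 01011101

1c62781ec533635d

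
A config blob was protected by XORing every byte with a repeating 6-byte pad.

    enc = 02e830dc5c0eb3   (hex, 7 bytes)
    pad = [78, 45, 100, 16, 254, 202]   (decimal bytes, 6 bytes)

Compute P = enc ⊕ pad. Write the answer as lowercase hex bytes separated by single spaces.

4c c5 54 cc a2 c4 fd

The 6-byte key repeats, so the effective keystream is 4e 2d 64 10 fe ca 4e.
byte 0: 02 ⊕ 4e = 4c
byte 1: e8 ⊕ 2d = c5
byte 2: 30 ⊕ 64 = 54
byte 3: dc ⊕ 10 = cc
byte 4: 5c ⊕ fe = a2
byte 5: 0e ⊕ ca = c4
byte 6: b3 ⊕ 4e = fd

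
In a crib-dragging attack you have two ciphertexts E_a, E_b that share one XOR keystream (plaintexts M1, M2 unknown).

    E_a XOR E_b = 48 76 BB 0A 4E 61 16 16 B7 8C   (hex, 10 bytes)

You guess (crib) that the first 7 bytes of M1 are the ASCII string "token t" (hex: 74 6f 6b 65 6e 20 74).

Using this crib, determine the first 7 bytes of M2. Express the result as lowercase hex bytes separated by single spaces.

3c 19 d0 6f 20 41 62

Since E_a ⊕ E_b = M1 ⊕ M2, XORing with the guessed M1 bytes yields the corresponding M2 bytes: M2 = (E_a ⊕ E_b) ⊕ M1.
48 xor 74 = 3c
76 xor 6f = 19
bb xor 6b = d0
0a xor 65 = 6f
4e xor 6e = 20
61 xor 20 = 41
16 xor 74 = 62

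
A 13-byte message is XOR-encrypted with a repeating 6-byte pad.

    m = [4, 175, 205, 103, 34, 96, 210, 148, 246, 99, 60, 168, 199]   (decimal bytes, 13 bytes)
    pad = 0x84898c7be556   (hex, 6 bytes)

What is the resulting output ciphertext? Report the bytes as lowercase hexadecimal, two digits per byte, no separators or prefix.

8026411cc736561d7a18d9fe43

The 6-byte key repeats, so the effective keystream is 84 89 8c 7b e5 56 84 89 8c 7b e5 56 84.
byte 0: 00000100 XOR 10000100 = 10000000
byte 1: 10101111 XOR 10001001 = 00100110
byte 2: 11001101 XOR 10001100 = 01000001
byte 3: 01100111 XOR 01111011 = 00011100
byte 4: 00100010 XOR 11100101 = 11000111
byte 5: 01100000 XOR 01010110 = 00110110
byte 6: 11010010 XOR 10000100 = 01010110
byte 7: 10010100 XOR 10001001 = 00011101
byte 8: 11110110 XOR 10001100 = 01111010
byte 9: 01100011 XOR 01111011 = 00011000
byte 10: 00111100 XOR 11100101 = 11011001
byte 11: 10101000 XOR 01010110 = 11111110
byte 12: 11000111 XOR 10000100 = 01000011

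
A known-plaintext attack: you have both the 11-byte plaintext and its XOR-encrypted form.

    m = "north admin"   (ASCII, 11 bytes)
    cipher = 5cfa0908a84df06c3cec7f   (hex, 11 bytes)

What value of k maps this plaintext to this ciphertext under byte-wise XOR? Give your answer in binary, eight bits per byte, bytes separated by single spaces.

Since cipher = m ⊕ k, XORing both sides with m gives k = m ⊕ cipher.
byte 0: 01101110 xor 01011100 = 00110010
byte 1: 01101111 xor 11111010 = 10010101
byte 2: 01110010 xor 00001001 = 01111011
byte 3: 01110100 xor 00001000 = 01111100
byte 4: 01101000 xor 10101000 = 11000000
byte 5: 00100000 xor 01001101 = 01101101
byte 6: 01100001 xor 11110000 = 10010001
byte 7: 01100100 xor 01101100 = 00001000
byte 8: 01101101 xor 00111100 = 01010001
byte 9: 01101001 xor 11101100 = 10000101
byte 10: 01101110 xor 01111111 = 00010001

00110010 10010101 01111011 01111100 11000000 01101101 10010001 00001000 01010001 10000101 00010001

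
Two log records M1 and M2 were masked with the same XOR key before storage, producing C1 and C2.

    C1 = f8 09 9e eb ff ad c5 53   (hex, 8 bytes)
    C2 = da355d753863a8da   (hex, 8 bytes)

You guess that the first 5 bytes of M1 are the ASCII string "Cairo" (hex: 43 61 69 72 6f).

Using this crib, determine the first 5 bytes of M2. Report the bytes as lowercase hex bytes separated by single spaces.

61 5d aa ec a8

First, C1 ⊕ C2 = (M1 ⊕ K) ⊕ (M2 ⊕ K) = M1 ⊕ M2, so the key drops out. Then M2 = (M1 ⊕ M2) ⊕ M1 over the first 5 bytes.
byte 0: (f8 ^ da) ^ 43 = 22 ^ 43 = 61
byte 1: (09 ^ 35) ^ 61 = 3c ^ 61 = 5d
byte 2: (9e ^ 5d) ^ 69 = c3 ^ 69 = aa
byte 3: (eb ^ 75) ^ 72 = 9e ^ 72 = ec
byte 4: (ff ^ 38) ^ 6f = c7 ^ 6f = a8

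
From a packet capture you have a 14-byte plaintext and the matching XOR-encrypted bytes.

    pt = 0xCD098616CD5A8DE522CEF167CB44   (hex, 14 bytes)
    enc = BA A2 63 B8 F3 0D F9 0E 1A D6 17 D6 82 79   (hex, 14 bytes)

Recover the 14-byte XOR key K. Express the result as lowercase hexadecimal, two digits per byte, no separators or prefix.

Since enc = pt ⊕ K, XORing both sides with pt gives K = pt ⊕ enc.
cd XOR ba = 77
09 XOR a2 = ab
86 XOR 63 = e5
16 XOR b8 = ae
cd XOR f3 = 3e
5a XOR 0d = 57
8d XOR f9 = 74
e5 XOR 0e = eb
22 XOR 1a = 38
ce XOR d6 = 18
f1 XOR 17 = e6
67 XOR d6 = b1
cb XOR 82 = 49
44 XOR 79 = 3d

77abe5ae3e5774eb3818e6b1493d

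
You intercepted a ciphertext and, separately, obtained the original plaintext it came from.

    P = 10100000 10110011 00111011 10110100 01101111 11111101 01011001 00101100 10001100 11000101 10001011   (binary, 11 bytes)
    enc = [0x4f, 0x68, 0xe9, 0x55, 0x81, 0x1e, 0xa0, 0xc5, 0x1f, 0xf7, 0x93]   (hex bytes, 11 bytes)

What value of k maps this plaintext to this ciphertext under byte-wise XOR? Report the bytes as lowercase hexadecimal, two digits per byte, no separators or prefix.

efdbd2e1eee3f9e9933218

Since enc = P ⊕ k, XORing both sides with P gives k = P ⊕ enc.
10100000 ⊕ 01001111 = 11101111
10110011 ⊕ 01101000 = 11011011
00111011 ⊕ 11101001 = 11010010
10110100 ⊕ 01010101 = 11100001
01101111 ⊕ 10000001 = 11101110
11111101 ⊕ 00011110 = 11100011
01011001 ⊕ 10100000 = 11111001
00101100 ⊕ 11000101 = 11101001
10001100 ⊕ 00011111 = 10010011
11000101 ⊕ 11110111 = 00110010
10001011 ⊕ 10010011 = 00011000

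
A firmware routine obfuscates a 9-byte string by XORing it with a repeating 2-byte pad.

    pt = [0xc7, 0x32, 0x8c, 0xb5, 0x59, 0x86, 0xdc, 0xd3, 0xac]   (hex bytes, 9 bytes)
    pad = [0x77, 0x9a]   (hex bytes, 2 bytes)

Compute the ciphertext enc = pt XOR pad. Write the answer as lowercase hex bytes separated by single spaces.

The 2-byte key repeats, so the effective keystream is 77 9a 77 9a 77 9a 77 9a 77.
byte 0: 199 xor 119 = 176
byte 1:  50 xor 154 = 168
byte 2: 140 xor 119 = 251
byte 3: 181 xor 154 =  47
byte 4:  89 xor 119 =  46
byte 5: 134 xor 154 =  28
byte 6: 220 xor 119 = 171
byte 7: 211 xor 154 =  73
byte 8: 172 xor 119 = 219

b0 a8 fb 2f 2e 1c ab 49 db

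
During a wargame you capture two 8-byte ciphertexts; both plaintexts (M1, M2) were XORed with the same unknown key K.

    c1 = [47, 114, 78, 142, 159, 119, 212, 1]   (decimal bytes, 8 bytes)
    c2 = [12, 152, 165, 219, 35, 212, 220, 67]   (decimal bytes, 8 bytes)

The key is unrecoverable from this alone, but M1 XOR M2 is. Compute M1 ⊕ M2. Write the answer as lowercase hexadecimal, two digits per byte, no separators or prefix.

c1 ⊕ c2 = (M1 ⊕ K) ⊕ (M2 ⊕ K) = M1 ⊕ M2 — the shared key cancels under XOR.
 47 ⊕  12 =  35
114 ⊕ 152 = 234
 78 ⊕ 165 = 235
142 ⊕ 219 =  85
159 ⊕  35 = 188
119 ⊕ 212 = 163
212 ⊕ 220 =   8
  1 ⊕  67 =  66

23eaeb55bca30842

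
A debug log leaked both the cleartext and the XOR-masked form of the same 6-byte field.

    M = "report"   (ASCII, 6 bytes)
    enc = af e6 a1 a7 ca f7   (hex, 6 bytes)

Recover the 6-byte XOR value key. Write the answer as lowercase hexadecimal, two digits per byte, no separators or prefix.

Since enc = M ⊕ key, XORing both sides with M gives key = M ⊕ enc.
byte 0: 72 ⊕ af = dd
byte 1: 65 ⊕ e6 = 83
byte 2: 70 ⊕ a1 = d1
byte 3: 6f ⊕ a7 = c8
byte 4: 72 ⊕ ca = b8
byte 5: 74 ⊕ f7 = 83

dd83d1c8b883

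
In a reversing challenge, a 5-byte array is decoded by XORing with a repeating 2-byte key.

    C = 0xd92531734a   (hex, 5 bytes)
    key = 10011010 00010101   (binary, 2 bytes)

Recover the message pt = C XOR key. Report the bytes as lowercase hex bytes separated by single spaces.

The 2-byte key repeats, so the effective keystream is 9a 15 9a 15 9a.
byte 0: 217 XOR 154 =  67
byte 1:  37 XOR  21 =  48
byte 2:  49 XOR 154 = 171
byte 3: 115 XOR  21 = 102
byte 4:  74 XOR 154 = 208

43 30 ab 66 d0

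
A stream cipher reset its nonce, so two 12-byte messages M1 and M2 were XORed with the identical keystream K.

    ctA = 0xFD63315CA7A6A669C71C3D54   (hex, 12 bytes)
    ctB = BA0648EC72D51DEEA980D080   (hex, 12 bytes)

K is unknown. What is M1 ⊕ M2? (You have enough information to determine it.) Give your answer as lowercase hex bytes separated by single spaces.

ctA ⊕ ctB = (M1 ⊕ K) ⊕ (M2 ⊕ K) = M1 ⊕ M2 — the shared key cancels under XOR.
253 XOR 186 =  71
 99 XOR   6 = 101
 49 XOR  72 = 121
 92 XOR 236 = 176
167 XOR 114 = 213
166 XOR 213 = 115
166 XOR  29 = 187
105 XOR 238 = 135
199 XOR 169 = 110
 28 XOR 128 = 156
 61 XOR 208 = 237
 84 XOR 128 = 212

47 65 79 b0 d5 73 bb 87 6e 9c ed d4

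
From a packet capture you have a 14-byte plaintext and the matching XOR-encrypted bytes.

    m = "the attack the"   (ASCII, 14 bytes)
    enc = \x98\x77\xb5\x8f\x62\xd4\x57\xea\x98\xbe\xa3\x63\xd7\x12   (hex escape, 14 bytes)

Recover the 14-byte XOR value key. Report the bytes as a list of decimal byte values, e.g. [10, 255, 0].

Since enc = m ⊕ key, XORing both sides with m gives key = m ⊕ enc.
01110100 ^ 10011000 = 11101100
01101000 ^ 01110111 = 00011111
01100101 ^ 10110101 = 11010000
00100000 ^ 10001111 = 10101111
01100001 ^ 01100010 = 00000011
01110100 ^ 11010100 = 10100000
01110100 ^ 01010111 = 00100011
01100001 ^ 11101010 = 10001011
01100011 ^ 10011000 = 11111011
01101011 ^ 10111110 = 11010101
00100000 ^ 10100011 = 10000011
01110100 ^ 01100011 = 00010111
01101000 ^ 11010111 = 10111111
01100101 ^ 00010010 = 01110111

[236, 31, 208, 175, 3, 160, 35, 139, 251, 213, 131, 23, 191, 119]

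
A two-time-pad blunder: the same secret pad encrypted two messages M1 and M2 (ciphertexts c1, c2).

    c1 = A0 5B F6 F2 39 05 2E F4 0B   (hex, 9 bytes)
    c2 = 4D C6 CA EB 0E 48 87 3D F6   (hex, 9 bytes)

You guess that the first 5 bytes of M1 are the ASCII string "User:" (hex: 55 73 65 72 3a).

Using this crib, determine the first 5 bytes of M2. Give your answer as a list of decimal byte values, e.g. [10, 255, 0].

First, c1 ⊕ c2 = (M1 ⊕ K) ⊕ (M2 ⊕ K) = M1 ⊕ M2, so the key drops out. Then M2 = (M1 ⊕ M2) ⊕ M1 over the first 5 bytes.
byte 0: (a0 ⊕ 4d) ⊕ 55 = ed ⊕ 55 = b8
byte 1: (5b ⊕ c6) ⊕ 73 = 9d ⊕ 73 = ee
byte 2: (f6 ⊕ ca) ⊕ 65 = 3c ⊕ 65 = 59
byte 3: (f2 ⊕ eb) ⊕ 72 = 19 ⊕ 72 = 6b
byte 4: (39 ⊕ 0e) ⊕ 3a = 37 ⊕ 3a = 0d

[184, 238, 89, 107, 13]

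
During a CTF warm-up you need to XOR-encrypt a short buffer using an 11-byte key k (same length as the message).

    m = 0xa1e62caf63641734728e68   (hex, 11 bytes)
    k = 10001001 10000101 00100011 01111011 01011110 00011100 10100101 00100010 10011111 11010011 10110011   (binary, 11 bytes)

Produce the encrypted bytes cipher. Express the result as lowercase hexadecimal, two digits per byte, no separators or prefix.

28630fd43d78b216ed5ddb

a1 ^ 89 = 28
e6 ^ 85 = 63
2c ^ 23 = 0f
af ^ 7b = d4
63 ^ 5e = 3d
64 ^ 1c = 78
17 ^ a5 = b2
34 ^ 22 = 16
72 ^ 9f = ed
8e ^ d3 = 5d
68 ^ b3 = db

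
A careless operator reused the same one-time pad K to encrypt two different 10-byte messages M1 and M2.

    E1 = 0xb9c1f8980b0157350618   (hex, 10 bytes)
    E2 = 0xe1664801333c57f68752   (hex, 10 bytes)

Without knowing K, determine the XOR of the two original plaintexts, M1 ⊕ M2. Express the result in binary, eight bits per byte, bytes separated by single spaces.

01011000 10100111 10110000 10011001 00111000 00111101 00000000 11000011 10000001 01001010

E1 ⊕ E2 = (M1 ⊕ K) ⊕ (M2 ⊕ K) = M1 ⊕ M2 — the shared key cancels under XOR.
10111001 XOR 11100001 = 01011000
11000001 XOR 01100110 = 10100111
11111000 XOR 01001000 = 10110000
10011000 XOR 00000001 = 10011001
00001011 XOR 00110011 = 00111000
00000001 XOR 00111100 = 00111101
01010111 XOR 01010111 = 00000000
00110101 XOR 11110110 = 11000011
00000110 XOR 10000111 = 10000001
00011000 XOR 01010010 = 01001010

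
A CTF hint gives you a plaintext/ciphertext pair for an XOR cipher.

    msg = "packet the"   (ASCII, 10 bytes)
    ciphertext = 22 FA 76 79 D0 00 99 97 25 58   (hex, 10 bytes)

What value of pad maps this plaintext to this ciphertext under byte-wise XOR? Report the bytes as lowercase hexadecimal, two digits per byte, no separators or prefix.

529b1512b574b9e34d3d

Since ciphertext = msg ⊕ pad, XORing both sides with msg gives pad = msg ⊕ ciphertext.
byte 0: 01110000 xor 00100010 = 01010010
byte 1: 01100001 xor 11111010 = 10011011
byte 2: 01100011 xor 01110110 = 00010101
byte 3: 01101011 xor 01111001 = 00010010
byte 4: 01100101 xor 11010000 = 10110101
byte 5: 01110100 xor 00000000 = 01110100
byte 6: 00100000 xor 10011001 = 10111001
byte 7: 01110100 xor 10010111 = 11100011
byte 8: 01101000 xor 00100101 = 01001101
byte 9: 01100101 xor 01011000 = 00111101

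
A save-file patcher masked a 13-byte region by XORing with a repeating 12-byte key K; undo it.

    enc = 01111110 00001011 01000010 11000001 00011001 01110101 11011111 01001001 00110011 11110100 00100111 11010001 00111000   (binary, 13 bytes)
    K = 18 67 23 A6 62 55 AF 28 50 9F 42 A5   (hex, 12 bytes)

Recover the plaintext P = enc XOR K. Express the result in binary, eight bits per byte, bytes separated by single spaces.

The 12-byte key repeats, so the effective keystream is 18 67 23 a6 62 55 af 28 50 9f 42 a5 18.
byte 0: 126 XOR  24 = 102
byte 1:  11 XOR 103 = 108
byte 2:  66 XOR  35 =  97
byte 3: 193 XOR 166 = 103
byte 4:  25 XOR  98 = 123
byte 5: 117 XOR  85 =  32
byte 6: 223 XOR 175 = 112
byte 7:  73 XOR  40 =  97
byte 8:  51 XOR  80 =  99
byte 9: 244 XOR 159 = 107
byte 10:  39 XOR  66 = 101
byte 11: 209 XOR 165 = 116
byte 12:  56 XOR  24 =  32

01100110 01101100 01100001 01100111 01111011 00100000 01110000 01100001 01100011 01101011 01100101 01110100 00100000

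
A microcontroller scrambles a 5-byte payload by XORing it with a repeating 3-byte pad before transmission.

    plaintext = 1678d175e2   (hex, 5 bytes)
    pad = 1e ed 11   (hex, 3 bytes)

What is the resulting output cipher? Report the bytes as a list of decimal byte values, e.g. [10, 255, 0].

[8, 149, 192, 107, 15]

The 3-byte key repeats, so the effective keystream is 1e ed 11 1e ed.
byte 0: 16 XOR 1e = 08
byte 1: 78 XOR ed = 95
byte 2: d1 XOR 11 = c0
byte 3: 75 XOR 1e = 6b
byte 4: e2 XOR ed = 0f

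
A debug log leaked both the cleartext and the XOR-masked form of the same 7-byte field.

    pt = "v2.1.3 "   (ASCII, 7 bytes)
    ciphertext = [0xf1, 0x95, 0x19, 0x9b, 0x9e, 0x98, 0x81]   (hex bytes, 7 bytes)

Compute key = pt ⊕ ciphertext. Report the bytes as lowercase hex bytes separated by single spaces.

Since ciphertext = pt ⊕ key, XORing both sides with pt gives key = pt ⊕ ciphertext.
byte 0: 76 ⊕ f1 = 87
byte 1: 32 ⊕ 95 = a7
byte 2: 2e ⊕ 19 = 37
byte 3: 31 ⊕ 9b = aa
byte 4: 2e ⊕ 9e = b0
byte 5: 33 ⊕ 98 = ab
byte 6: 20 ⊕ 81 = a1

87 a7 37 aa b0 ab a1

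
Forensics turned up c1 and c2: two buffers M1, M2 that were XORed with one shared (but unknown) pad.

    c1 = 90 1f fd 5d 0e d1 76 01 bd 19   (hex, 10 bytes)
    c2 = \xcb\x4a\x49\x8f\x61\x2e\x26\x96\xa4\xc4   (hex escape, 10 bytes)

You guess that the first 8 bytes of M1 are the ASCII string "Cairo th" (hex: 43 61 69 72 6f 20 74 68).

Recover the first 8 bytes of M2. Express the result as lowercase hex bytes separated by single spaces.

First, c1 ⊕ c2 = (M1 ⊕ K) ⊕ (M2 ⊕ K) = M1 ⊕ M2, so the key drops out. Then M2 = (M1 ⊕ M2) ⊕ M1 over the first 8 bytes.
byte 0: (90 ⊕ cb) ⊕ 43 = 5b ⊕ 43 = 18
byte 1: (1f ⊕ 4a) ⊕ 61 = 55 ⊕ 61 = 34
byte 2: (fd ⊕ 49) ⊕ 69 = b4 ⊕ 69 = dd
byte 3: (5d ⊕ 8f) ⊕ 72 = d2 ⊕ 72 = a0
byte 4: (0e ⊕ 61) ⊕ 6f = 6f ⊕ 6f = 00
byte 5: (d1 ⊕ 2e) ⊕ 20 = ff ⊕ 20 = df
byte 6: (76 ⊕ 26) ⊕ 74 = 50 ⊕ 74 = 24
byte 7: (01 ⊕ 96) ⊕ 68 = 97 ⊕ 68 = ff

18 34 dd a0 00 df 24 ff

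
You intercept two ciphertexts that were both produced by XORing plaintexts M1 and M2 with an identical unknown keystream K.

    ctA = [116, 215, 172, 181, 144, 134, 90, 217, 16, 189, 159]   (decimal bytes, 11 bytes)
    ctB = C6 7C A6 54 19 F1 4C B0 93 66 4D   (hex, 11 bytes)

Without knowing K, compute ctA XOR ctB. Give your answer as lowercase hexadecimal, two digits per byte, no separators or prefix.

ctA ⊕ ctB = (M1 ⊕ K) ⊕ (M2 ⊕ K) = M1 ⊕ M2 — the shared key cancels under XOR.
116 xor 198 = 178
215 xor 124 = 171
172 xor 166 =  10
181 xor  84 = 225
144 xor  25 = 137
134 xor 241 = 119
 90 xor  76 =  22
217 xor 176 = 105
 16 xor 147 = 131
189 xor 102 = 219
159 xor  77 = 210

b2ab0ae18977166983dbd2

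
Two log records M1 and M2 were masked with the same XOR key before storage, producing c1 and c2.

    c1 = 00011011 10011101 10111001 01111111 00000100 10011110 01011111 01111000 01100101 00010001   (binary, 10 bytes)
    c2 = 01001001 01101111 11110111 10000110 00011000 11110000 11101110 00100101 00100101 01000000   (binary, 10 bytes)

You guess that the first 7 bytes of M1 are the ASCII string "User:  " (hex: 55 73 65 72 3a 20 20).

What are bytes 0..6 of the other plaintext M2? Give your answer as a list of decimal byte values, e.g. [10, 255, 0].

[7, 129, 43, 139, 38, 78, 145]

First, c1 ⊕ c2 = (M1 ⊕ K) ⊕ (M2 ⊕ K) = M1 ⊕ M2, so the key drops out. Then M2 = (M1 ⊕ M2) ⊕ M1 over the first 7 bytes.
byte 0: (1b ^ 49) ^ 55 = 52 ^ 55 = 07
byte 1: (9d ^ 6f) ^ 73 = f2 ^ 73 = 81
byte 2: (b9 ^ f7) ^ 65 = 4e ^ 65 = 2b
byte 3: (7f ^ 86) ^ 72 = f9 ^ 72 = 8b
byte 4: (04 ^ 18) ^ 3a = 1c ^ 3a = 26
byte 5: (9e ^ f0) ^ 20 = 6e ^ 20 = 4e
byte 6: (5f ^ ee) ^ 20 = b1 ^ 20 = 91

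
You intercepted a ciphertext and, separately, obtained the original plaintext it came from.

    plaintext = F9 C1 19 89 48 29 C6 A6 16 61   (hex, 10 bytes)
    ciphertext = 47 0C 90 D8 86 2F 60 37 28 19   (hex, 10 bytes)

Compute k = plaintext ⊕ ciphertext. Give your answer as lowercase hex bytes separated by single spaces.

Since ciphertext = plaintext ⊕ k, XORing both sides with plaintext gives k = plaintext ⊕ ciphertext.
f9 ^ 47 = be
c1 ^ 0c = cd
19 ^ 90 = 89
89 ^ d8 = 51
48 ^ 86 = ce
29 ^ 2f = 06
c6 ^ 60 = a6
a6 ^ 37 = 91
16 ^ 28 = 3e
61 ^ 19 = 78

be cd 89 51 ce 06 a6 91 3e 78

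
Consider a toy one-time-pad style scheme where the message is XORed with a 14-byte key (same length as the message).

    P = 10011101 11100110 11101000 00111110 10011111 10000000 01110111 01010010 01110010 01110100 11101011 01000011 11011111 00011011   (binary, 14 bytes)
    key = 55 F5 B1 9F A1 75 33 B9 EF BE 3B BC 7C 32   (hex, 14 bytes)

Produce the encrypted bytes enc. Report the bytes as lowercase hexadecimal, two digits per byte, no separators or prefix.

c81359a13ef544eb9dcad0ffa329

157 ⊕  85 = 200
230 ⊕ 245 =  19
232 ⊕ 177 =  89
 62 ⊕ 159 = 161
159 ⊕ 161 =  62
128 ⊕ 117 = 245
119 ⊕  51 =  68
 82 ⊕ 185 = 235
114 ⊕ 239 = 157
116 ⊕ 190 = 202
235 ⊕  59 = 208
 67 ⊕ 188 = 255
223 ⊕ 124 = 163
 27 ⊕  50 =  41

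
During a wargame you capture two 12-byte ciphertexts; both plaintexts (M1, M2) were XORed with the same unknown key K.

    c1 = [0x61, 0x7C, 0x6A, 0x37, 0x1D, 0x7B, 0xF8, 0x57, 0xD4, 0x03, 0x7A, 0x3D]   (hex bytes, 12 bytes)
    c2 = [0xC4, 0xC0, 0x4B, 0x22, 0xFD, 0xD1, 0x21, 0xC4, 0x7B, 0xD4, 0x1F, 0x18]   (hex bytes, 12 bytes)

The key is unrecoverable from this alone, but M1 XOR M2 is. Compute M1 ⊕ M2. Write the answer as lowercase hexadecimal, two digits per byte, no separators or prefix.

a5bc2115e0aad993afd76525

c1 ⊕ c2 = (M1 ⊕ K) ⊕ (M2 ⊕ K) = M1 ⊕ M2 — the shared key cancels under XOR.
byte 0: 61 XOR c4 = a5
byte 1: 7c XOR c0 = bc
byte 2: 6a XOR 4b = 21
byte 3: 37 XOR 22 = 15
byte 4: 1d XOR fd = e0
byte 5: 7b XOR d1 = aa
byte 6: f8 XOR 21 = d9
byte 7: 57 XOR c4 = 93
byte 8: d4 XOR 7b = af
byte 9: 03 XOR d4 = d7
byte 10: 7a XOR 1f = 65
byte 11: 3d XOR 18 = 25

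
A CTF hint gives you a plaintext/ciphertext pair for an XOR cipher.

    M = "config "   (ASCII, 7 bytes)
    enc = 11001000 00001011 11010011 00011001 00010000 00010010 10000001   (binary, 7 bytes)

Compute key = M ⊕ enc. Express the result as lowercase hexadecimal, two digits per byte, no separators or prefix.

ab64bd7f7975a1

Since enc = M ⊕ key, XORing both sides with M gives key = M ⊕ enc.
63 ⊕ c8 = ab
6f ⊕ 0b = 64
6e ⊕ d3 = bd
66 ⊕ 19 = 7f
69 ⊕ 10 = 79
67 ⊕ 12 = 75
20 ⊕ 81 = a1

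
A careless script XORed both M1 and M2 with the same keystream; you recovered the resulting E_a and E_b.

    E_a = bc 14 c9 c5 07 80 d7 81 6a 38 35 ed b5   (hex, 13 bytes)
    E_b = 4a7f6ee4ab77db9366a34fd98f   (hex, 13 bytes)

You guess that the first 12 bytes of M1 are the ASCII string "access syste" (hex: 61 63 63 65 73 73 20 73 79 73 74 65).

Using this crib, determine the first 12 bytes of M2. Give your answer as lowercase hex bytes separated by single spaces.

First, E_a ⊕ E_b = (M1 ⊕ K) ⊕ (M2 ⊕ K) = M1 ⊕ M2, so the key drops out. Then M2 = (M1 ⊕ M2) ⊕ M1 over the first 12 bytes.
byte 0: (bc XOR 4a) XOR 61 = f6 XOR 61 = 97
byte 1: (14 XOR 7f) XOR 63 = 6b XOR 63 = 08
byte 2: (c9 XOR 6e) XOR 63 = a7 XOR 63 = c4
byte 3: (c5 XOR e4) XOR 65 = 21 XOR 65 = 44
byte 4: (07 XOR ab) XOR 73 = ac XOR 73 = df
byte 5: (80 XOR 77) XOR 73 = f7 XOR 73 = 84
byte 6: (d7 XOR db) XOR 20 = 0c XOR 20 = 2c
byte 7: (81 XOR 93) XOR 73 = 12 XOR 73 = 61
byte 8: (6a XOR 66) XOR 79 = 0c XOR 79 = 75
byte 9: (38 XOR a3) XOR 73 = 9b XOR 73 = e8
byte 10: (35 XOR 4f) XOR 74 = 7a XOR 74 = 0e
byte 11: (ed XOR d9) XOR 65 = 34 XOR 65 = 51

97 08 c4 44 df 84 2c 61 75 e8 0e 51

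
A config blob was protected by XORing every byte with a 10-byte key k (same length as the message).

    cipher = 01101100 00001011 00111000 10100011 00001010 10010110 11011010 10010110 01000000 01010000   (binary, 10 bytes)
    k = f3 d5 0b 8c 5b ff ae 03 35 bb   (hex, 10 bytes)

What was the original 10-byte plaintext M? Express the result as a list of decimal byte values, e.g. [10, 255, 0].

[159, 222, 51, 47, 81, 105, 116, 149, 117, 235]

6c ⊕ f3 = 9f
0b ⊕ d5 = de
38 ⊕ 0b = 33
a3 ⊕ 8c = 2f
0a ⊕ 5b = 51
96 ⊕ ff = 69
da ⊕ ae = 74
96 ⊕ 03 = 95
40 ⊕ 35 = 75
50 ⊕ bb = eb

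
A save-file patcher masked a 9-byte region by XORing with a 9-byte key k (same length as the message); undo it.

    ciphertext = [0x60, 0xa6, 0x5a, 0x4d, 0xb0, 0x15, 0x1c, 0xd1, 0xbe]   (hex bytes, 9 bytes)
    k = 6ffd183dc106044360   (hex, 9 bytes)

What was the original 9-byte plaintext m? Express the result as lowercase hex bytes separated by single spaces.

0f 5b 42 70 71 13 18 92 de

byte 0: 01100000 ^ 01101111 = 00001111
byte 1: 10100110 ^ 11111101 = 01011011
byte 2: 01011010 ^ 00011000 = 01000010
byte 3: 01001101 ^ 00111101 = 01110000
byte 4: 10110000 ^ 11000001 = 01110001
byte 5: 00010101 ^ 00000110 = 00010011
byte 6: 00011100 ^ 00000100 = 00011000
byte 7: 11010001 ^ 01000011 = 10010010
byte 8: 10111110 ^ 01100000 = 11011110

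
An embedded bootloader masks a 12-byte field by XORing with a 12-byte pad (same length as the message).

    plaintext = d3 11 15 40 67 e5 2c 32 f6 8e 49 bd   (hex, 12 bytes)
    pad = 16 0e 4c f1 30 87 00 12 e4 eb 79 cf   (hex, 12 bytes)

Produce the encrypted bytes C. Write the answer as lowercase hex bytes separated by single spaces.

c5 1f 59 b1 57 62 2c 20 12 65 30 72

XOR is its own inverse, so applying the key byte-wise gives the result directly.
d3 xor 16 = c5
11 xor 0e = 1f
15 xor 4c = 59
40 xor f1 = b1
67 xor 30 = 57
e5 xor 87 = 62
2c xor 00 = 2c
32 xor 12 = 20
f6 xor e4 = 12
8e xor eb = 65
49 xor 79 = 30
bd xor cf = 72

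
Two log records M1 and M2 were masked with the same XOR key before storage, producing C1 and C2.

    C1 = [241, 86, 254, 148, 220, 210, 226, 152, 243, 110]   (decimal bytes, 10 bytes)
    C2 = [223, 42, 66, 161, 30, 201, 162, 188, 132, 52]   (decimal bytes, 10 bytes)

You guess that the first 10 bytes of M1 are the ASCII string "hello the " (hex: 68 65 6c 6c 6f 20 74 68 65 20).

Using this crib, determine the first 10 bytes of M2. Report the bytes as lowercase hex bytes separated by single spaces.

46 19 d0 59 ad 3b 34 4c 12 7a

First, C1 ⊕ C2 = (M1 ⊕ K) ⊕ (M2 ⊕ K) = M1 ⊕ M2, so the key drops out. Then M2 = (M1 ⊕ M2) ⊕ M1 over the first 10 bytes.
byte 0: (f1 XOR df) XOR 68 = 2e XOR 68 = 46
byte 1: (56 XOR 2a) XOR 65 = 7c XOR 65 = 19
byte 2: (fe XOR 42) XOR 6c = bc XOR 6c = d0
byte 3: (94 XOR a1) XOR 6c = 35 XOR 6c = 59
byte 4: (dc XOR 1e) XOR 6f = c2 XOR 6f = ad
byte 5: (d2 XOR c9) XOR 20 = 1b XOR 20 = 3b
byte 6: (e2 XOR a2) XOR 74 = 40 XOR 74 = 34
byte 7: (98 XOR bc) XOR 68 = 24 XOR 68 = 4c
byte 8: (f3 XOR 84) XOR 65 = 77 XOR 65 = 12
byte 9: (6e XOR 34) XOR 20 = 5a XOR 20 = 7a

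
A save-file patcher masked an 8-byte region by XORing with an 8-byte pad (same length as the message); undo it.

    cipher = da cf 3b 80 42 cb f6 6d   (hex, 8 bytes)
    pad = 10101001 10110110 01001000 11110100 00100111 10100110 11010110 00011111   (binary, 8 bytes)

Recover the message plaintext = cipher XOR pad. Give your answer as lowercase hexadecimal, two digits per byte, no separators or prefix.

73797374656d2072

XOR is its own inverse, so applying the key byte-wise gives the result directly.
218 ^ 169 = 115
207 ^ 182 = 121
 59 ^  72 = 115
128 ^ 244 = 116
 66 ^  39 = 101
203 ^ 166 = 109
246 ^ 214 =  32
109 ^  31 = 114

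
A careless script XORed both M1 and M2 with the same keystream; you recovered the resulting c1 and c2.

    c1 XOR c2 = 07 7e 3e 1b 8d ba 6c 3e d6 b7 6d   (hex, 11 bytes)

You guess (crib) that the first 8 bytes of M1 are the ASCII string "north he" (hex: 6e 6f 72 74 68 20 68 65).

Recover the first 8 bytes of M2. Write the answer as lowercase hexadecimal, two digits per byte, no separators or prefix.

69114c6fe59a045b

Since c1 ⊕ c2 = M1 ⊕ M2, XORing with the guessed M1 bytes yields the corresponding M2 bytes: M2 = (c1 ⊕ c2) ⊕ M1.
07 ⊕ 6e = 69
7e ⊕ 6f = 11
3e ⊕ 72 = 4c
1b ⊕ 74 = 6f
8d ⊕ 68 = e5
ba ⊕ 20 = 9a
6c ⊕ 68 = 04
3e ⊕ 65 = 5b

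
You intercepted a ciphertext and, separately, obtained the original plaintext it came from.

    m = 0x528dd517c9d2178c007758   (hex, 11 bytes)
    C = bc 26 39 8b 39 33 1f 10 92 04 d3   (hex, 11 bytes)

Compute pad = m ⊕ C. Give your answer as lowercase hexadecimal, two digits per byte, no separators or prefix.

eeabec9cf0e1089c92738b

Since C = m ⊕ pad, XORing both sides with m gives pad = m ⊕ C.
01010010 ⊕ 10111100 = 11101110
10001101 ⊕ 00100110 = 10101011
11010101 ⊕ 00111001 = 11101100
00010111 ⊕ 10001011 = 10011100
11001001 ⊕ 00111001 = 11110000
11010010 ⊕ 00110011 = 11100001
00010111 ⊕ 00011111 = 00001000
10001100 ⊕ 00010000 = 10011100
00000000 ⊕ 10010010 = 10010010
01110111 ⊕ 00000100 = 01110011
01011000 ⊕ 11010011 = 10001011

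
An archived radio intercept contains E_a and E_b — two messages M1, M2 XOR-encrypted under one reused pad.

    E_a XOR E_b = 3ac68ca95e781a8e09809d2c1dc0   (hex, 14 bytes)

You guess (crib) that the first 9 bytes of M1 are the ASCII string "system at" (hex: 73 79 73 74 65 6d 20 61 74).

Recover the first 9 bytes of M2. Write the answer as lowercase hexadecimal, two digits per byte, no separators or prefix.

Since E_a ⊕ E_b = M1 ⊕ M2, XORing with the guessed M1 bytes yields the corresponding M2 bytes: M2 = (E_a ⊕ E_b) ⊕ M1.
3a ⊕ 73 = 49
c6 ⊕ 79 = bf
8c ⊕ 73 = ff
a9 ⊕ 74 = dd
5e ⊕ 65 = 3b
78 ⊕ 6d = 15
1a ⊕ 20 = 3a
8e ⊕ 61 = ef
09 ⊕ 74 = 7d

49bfffdd3b153aef7d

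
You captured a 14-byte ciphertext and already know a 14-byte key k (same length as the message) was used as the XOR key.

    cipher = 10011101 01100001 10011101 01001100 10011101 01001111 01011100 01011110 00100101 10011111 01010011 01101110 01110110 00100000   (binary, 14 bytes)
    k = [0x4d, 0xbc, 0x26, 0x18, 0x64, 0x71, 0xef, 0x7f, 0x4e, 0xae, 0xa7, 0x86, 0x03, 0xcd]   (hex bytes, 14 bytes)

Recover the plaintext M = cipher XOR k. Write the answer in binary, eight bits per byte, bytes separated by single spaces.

11010000 11011101 10111011 01010100 11111001 00111110 10110011 00100001 01101011 00110001 11110100 11101000 01110101 11101101

byte 0: 9d ⊕ 4d = d0
byte 1: 61 ⊕ bc = dd
byte 2: 9d ⊕ 26 = bb
byte 3: 4c ⊕ 18 = 54
byte 4: 9d ⊕ 64 = f9
byte 5: 4f ⊕ 71 = 3e
byte 6: 5c ⊕ ef = b3
byte 7: 5e ⊕ 7f = 21
byte 8: 25 ⊕ 4e = 6b
byte 9: 9f ⊕ ae = 31
byte 10: 53 ⊕ a7 = f4
byte 11: 6e ⊕ 86 = e8
byte 12: 76 ⊕ 03 = 75
byte 13: 20 ⊕ cd = ed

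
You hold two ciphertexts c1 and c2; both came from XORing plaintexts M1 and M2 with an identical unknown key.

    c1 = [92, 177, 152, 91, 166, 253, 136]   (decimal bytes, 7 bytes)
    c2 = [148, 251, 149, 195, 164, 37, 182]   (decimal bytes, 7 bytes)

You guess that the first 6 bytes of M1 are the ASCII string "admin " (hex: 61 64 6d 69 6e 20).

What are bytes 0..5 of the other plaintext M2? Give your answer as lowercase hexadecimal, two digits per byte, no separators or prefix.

a92e60f16cf8

First, c1 ⊕ c2 = (M1 ⊕ K) ⊕ (M2 ⊕ K) = M1 ⊕ M2, so the key drops out. Then M2 = (M1 ⊕ M2) ⊕ M1 over the first 6 bytes.
byte 0: (5c ^ 94) ^ 61 = c8 ^ 61 = a9
byte 1: (b1 ^ fb) ^ 64 = 4a ^ 64 = 2e
byte 2: (98 ^ 95) ^ 6d = 0d ^ 6d = 60
byte 3: (5b ^ c3) ^ 69 = 98 ^ 69 = f1
byte 4: (a6 ^ a4) ^ 6e = 02 ^ 6e = 6c
byte 5: (fd ^ 25) ^ 20 = d8 ^ 20 = f8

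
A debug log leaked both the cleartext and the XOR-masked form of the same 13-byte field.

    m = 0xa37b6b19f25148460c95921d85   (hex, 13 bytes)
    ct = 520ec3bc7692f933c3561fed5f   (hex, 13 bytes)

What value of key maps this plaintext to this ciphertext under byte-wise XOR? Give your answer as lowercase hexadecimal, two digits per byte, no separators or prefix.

f175a8a584c3b175cfc38df0da

Since ct = m ⊕ key, XORing both sides with m gives key = m ⊕ ct.
10100011 XOR 01010010 = 11110001
01111011 XOR 00001110 = 01110101
01101011 XOR 11000011 = 10101000
00011001 XOR 10111100 = 10100101
11110010 XOR 01110110 = 10000100
01010001 XOR 10010010 = 11000011
01001000 XOR 11111001 = 10110001
01000110 XOR 00110011 = 01110101
00001100 XOR 11000011 = 11001111
10010101 XOR 01010110 = 11000011
10010010 XOR 00011111 = 10001101
00011101 XOR 11101101 = 11110000
10000101 XOR 01011111 = 11011010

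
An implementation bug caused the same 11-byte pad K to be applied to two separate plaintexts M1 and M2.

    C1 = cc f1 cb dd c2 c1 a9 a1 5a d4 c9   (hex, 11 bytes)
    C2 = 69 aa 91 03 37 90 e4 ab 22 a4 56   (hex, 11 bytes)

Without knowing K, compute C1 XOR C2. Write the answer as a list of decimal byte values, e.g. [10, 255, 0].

C1 ⊕ C2 = (M1 ⊕ K) ⊕ (M2 ⊕ K) = M1 ⊕ M2 — the shared key cancels under XOR.
cc xor 69 = a5
f1 xor aa = 5b
cb xor 91 = 5a
dd xor 03 = de
c2 xor 37 = f5
c1 xor 90 = 51
a9 xor e4 = 4d
a1 xor ab = 0a
5a xor 22 = 78
d4 xor a4 = 70
c9 xor 56 = 9f

[165, 91, 90, 222, 245, 81, 77, 10, 120, 112, 159]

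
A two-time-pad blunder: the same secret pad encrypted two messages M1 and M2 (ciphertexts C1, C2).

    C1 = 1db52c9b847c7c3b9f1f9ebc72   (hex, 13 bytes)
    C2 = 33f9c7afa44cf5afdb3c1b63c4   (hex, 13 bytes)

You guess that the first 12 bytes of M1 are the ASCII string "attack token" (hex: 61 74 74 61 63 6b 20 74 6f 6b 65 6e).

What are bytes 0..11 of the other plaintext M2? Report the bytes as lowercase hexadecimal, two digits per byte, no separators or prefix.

First, C1 ⊕ C2 = (M1 ⊕ K) ⊕ (M2 ⊕ K) = M1 ⊕ M2, so the key drops out. Then M2 = (M1 ⊕ M2) ⊕ M1 over the first 12 bytes.
byte 0: (1d xor 33) xor 61 = 2e xor 61 = 4f
byte 1: (b5 xor f9) xor 74 = 4c xor 74 = 38
byte 2: (2c xor c7) xor 74 = eb xor 74 = 9f
byte 3: (9b xor af) xor 61 = 34 xor 61 = 55
byte 4: (84 xor a4) xor 63 = 20 xor 63 = 43
byte 5: (7c xor 4c) xor 6b = 30 xor 6b = 5b
byte 6: (7c xor f5) xor 20 = 89 xor 20 = a9
byte 7: (3b xor af) xor 74 = 94 xor 74 = e0
byte 8: (9f xor db) xor 6f = 44 xor 6f = 2b
byte 9: (1f xor 3c) xor 6b = 23 xor 6b = 48
byte 10: (9e xor 1b) xor 65 = 85 xor 65 = e0
byte 11: (bc xor 63) xor 6e = df xor 6e = b1

4f389f55435ba9e02b48e0b1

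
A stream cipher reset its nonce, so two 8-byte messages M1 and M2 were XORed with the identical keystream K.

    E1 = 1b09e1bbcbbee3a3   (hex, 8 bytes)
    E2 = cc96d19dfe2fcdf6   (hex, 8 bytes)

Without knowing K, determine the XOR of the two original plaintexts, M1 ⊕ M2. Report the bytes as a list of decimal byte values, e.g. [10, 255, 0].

E1 ⊕ E2 = (M1 ⊕ K) ⊕ (M2 ⊕ K) = M1 ⊕ M2 — the shared key cancels under XOR.
byte 0: 00011011 XOR 11001100 = 11010111
byte 1: 00001001 XOR 10010110 = 10011111
byte 2: 11100001 XOR 11010001 = 00110000
byte 3: 10111011 XOR 10011101 = 00100110
byte 4: 11001011 XOR 11111110 = 00110101
byte 5: 10111110 XOR 00101111 = 10010001
byte 6: 11100011 XOR 11001101 = 00101110
byte 7: 10100011 XOR 11110110 = 01010101

[215, 159, 48, 38, 53, 145, 46, 85]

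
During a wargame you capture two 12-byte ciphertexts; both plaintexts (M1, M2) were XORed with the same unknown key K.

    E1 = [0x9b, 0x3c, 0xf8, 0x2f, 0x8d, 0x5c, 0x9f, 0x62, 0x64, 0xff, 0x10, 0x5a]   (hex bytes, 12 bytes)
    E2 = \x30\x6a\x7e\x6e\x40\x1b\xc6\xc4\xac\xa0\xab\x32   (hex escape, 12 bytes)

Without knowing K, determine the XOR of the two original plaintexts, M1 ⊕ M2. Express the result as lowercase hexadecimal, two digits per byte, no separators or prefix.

E1 ⊕ E2 = (M1 ⊕ K) ⊕ (M2 ⊕ K) = M1 ⊕ M2 — the shared key cancels under XOR.
9b XOR 30 = ab
3c XOR 6a = 56
f8 XOR 7e = 86
2f XOR 6e = 41
8d XOR 40 = cd
5c XOR 1b = 47
9f XOR c6 = 59
62 XOR c4 = a6
64 XOR ac = c8
ff XOR a0 = 5f
10 XOR ab = bb
5a XOR 32 = 68

ab568641cd4759a6c85fbb68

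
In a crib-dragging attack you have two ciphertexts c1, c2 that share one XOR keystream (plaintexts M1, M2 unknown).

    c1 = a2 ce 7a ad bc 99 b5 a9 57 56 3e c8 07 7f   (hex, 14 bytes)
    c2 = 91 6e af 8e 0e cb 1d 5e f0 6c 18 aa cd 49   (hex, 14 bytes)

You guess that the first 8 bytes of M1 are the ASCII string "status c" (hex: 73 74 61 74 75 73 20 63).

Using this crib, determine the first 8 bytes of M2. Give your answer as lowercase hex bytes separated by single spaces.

40 d4 b4 57 c7 21 88 94

First, c1 ⊕ c2 = (M1 ⊕ K) ⊕ (M2 ⊕ K) = M1 ⊕ M2, so the key drops out. Then M2 = (M1 ⊕ M2) ⊕ M1 over the first 8 bytes.
byte 0: (a2 ^ 91) ^ 73 = 33 ^ 73 = 40
byte 1: (ce ^ 6e) ^ 74 = a0 ^ 74 = d4
byte 2: (7a ^ af) ^ 61 = d5 ^ 61 = b4
byte 3: (ad ^ 8e) ^ 74 = 23 ^ 74 = 57
byte 4: (bc ^ 0e) ^ 75 = b2 ^ 75 = c7
byte 5: (99 ^ cb) ^ 73 = 52 ^ 73 = 21
byte 6: (b5 ^ 1d) ^ 20 = a8 ^ 20 = 88
byte 7: (a9 ^ 5e) ^ 63 = f7 ^ 63 = 94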